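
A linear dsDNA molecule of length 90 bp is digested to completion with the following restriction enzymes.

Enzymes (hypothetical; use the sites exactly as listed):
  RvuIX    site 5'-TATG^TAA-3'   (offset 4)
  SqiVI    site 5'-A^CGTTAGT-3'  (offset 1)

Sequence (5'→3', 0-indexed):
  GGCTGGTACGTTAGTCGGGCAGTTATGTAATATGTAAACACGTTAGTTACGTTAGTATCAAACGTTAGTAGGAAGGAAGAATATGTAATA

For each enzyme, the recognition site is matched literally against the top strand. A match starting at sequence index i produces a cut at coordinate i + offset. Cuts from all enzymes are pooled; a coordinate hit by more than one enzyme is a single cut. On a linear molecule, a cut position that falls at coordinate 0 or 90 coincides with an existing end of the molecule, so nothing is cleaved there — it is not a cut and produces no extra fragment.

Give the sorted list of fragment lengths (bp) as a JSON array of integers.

[5,6,7,8,9,13,19,23]

Site scan:
  RvuIX TATGTAA/4: at [23, 30, 81] ⇒ [27, 34, 85]
  SqiVI ACGTTAGT/1: at [7, 39, 48, 61] ⇒ [8, 40, 49, 62]

Pooled cuts: [8, 27, 34, 40, 49, 62, 85]

Fragments:
  [0,8): 8 bp
  [8,27): 19 bp
  [27,34): 7 bp
  [34,40): 6 bp
  [40,49): 9 bp
  [49,62): 13 bp
  [62,85): 23 bp
  [85,90): 5 bp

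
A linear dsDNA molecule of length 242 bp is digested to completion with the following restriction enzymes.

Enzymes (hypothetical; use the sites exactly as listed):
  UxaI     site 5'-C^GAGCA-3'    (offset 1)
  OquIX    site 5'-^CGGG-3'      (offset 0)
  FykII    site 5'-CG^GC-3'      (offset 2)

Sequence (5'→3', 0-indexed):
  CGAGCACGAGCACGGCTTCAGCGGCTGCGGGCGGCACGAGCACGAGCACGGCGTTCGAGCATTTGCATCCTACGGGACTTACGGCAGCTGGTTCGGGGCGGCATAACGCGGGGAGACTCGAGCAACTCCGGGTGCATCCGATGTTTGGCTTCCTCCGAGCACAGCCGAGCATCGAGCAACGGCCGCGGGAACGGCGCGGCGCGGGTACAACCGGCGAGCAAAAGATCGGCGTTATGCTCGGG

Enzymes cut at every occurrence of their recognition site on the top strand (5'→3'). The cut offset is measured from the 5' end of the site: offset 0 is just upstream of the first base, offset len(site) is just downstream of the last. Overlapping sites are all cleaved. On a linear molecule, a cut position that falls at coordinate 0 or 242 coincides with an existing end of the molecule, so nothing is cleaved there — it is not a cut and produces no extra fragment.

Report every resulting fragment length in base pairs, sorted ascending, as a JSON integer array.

[1,2,3,4,4,4,4,5,6,6,6,6,7,7,7,7,8,8,8,9,9,10,10,10,11,11,12,13,16,28]

Per-enzyme occurrences:
  UxaI CGAGCA/1: at [0, 6, 36, 42, 55, 118, 155, 165, 172, 214] ⇒ [1, 7, 37, 43, 56, 119, 156, 166, 173, 215]
  OquIX CGGG/0: at [27, 72, 93, 108, 128, 185, 201, 238] ⇒ [27, 72, 93, 108, 128, 185, 201, 238]
  FykII CGGC/2: at [12, 21, 31, 48, 81, 98, 179, 191, 196, 211, 226] ⇒ [14, 23, 33, 50, 83, 100, 181, 193, 198, 213, 228]

All cut coordinates (distinct, sorted): [1, 7, 14, 23, 27, 33, 37, 43, 50, 56, 72, 83, 93, 100, 108, 119, 128, 156, 166, 173, 181, 185, 193, 198, 201, 213, 215, 228, 238]

Fragment lengths:
  [0,1): 1 bp
  [1,7): 6 bp
  [7,14): 7 bp
  [14,23): 9 bp
  [23,27): 4 bp
  [27,33): 6 bp
  [33,37): 4 bp
  [37,43): 6 bp
  [43,50): 7 bp
  [50,56): 6 bp
  [56,72): 16 bp
  [72,83): 11 bp
  [83,93): 10 bp
  [93,100): 7 bp
  [100,108): 8 bp
  [108,119): 11 bp
  [119,128): 9 bp
  [128,156): 28 bp
  [156,166): 10 bp
  [166,173): 7 bp
  [173,181): 8 bp
  [181,185): 4 bp
  [185,193): 8 bp
  [193,198): 5 bp
  [198,201): 3 bp
  [201,213): 12 bp
  [213,215): 2 bp
  [215,228): 13 bp
  [228,238): 10 bp
  [238,242): 4 bp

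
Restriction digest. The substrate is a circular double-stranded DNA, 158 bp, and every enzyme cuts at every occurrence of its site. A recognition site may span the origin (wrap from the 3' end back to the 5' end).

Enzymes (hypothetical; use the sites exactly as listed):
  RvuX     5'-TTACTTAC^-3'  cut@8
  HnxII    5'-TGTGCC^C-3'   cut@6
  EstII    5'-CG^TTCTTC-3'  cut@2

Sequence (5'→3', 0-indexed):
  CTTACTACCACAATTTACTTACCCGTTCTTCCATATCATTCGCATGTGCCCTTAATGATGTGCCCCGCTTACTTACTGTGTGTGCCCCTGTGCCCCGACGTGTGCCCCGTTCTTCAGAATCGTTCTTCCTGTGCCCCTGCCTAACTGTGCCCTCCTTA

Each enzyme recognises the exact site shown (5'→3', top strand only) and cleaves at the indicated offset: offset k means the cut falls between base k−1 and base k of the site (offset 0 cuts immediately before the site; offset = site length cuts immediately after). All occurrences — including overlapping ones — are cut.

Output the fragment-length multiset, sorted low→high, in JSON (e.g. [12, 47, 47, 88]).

[3,3,8,10,12,12,12,13,13,14,16,17,25]

Scan for sites:
  RvuX (TTACTTAC, off=8): starts [14, 68, 155] → cuts [5, 22, 76]
  HnxII (TGTGCCC, off=6): starts [44, 58, 80, 88, 100, 129, 145] → cuts [50, 64, 86, 94, 106, 135, 151]
  EstII (CGTTCTTC, off=2): starts [23, 107, 120] → cuts [25, 109, 122]

Pooled cuts: [5, 22, 25, 50, 64, 76, 86, 94, 106, 109, 122, 135, 151]

Fragment lengths:
  5→22: 17 bp
  22→25: 3 bp
  25→50: 25 bp
  50→64: 14 bp
  64→76: 12 bp
  76→86: 10 bp
  86→94: 8 bp
  94→106: 12 bp
  106→109: 3 bp
  109→122: 13 bp
  122→135: 13 bp
  135→151: 16 bp
  151→5 (wrap): 158-151+5 = 12 bp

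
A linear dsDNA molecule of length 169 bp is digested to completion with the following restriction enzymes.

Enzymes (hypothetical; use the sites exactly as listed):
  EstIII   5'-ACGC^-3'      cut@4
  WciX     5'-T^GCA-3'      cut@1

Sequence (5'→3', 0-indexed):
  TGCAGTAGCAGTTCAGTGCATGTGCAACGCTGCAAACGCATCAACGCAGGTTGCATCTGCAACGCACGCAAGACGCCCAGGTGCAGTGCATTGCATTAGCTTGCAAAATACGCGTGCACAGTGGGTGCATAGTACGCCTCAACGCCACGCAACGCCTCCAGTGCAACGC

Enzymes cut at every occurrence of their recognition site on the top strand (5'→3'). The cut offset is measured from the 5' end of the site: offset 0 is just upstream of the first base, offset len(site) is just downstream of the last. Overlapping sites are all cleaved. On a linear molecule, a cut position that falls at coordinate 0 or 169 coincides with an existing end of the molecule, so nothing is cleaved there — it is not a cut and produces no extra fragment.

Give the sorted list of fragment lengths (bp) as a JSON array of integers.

Per-enzyme occurrences:
  EstIII ACGC/4: at [26, 35, 43, 61, 65, 72, 109, 133, 141, 146, 151, 165] ⇒ [30, 39, 47, 65, 69, 76, 113, 137, 145, 150, 155] (position 169 is a terminus of the linear molecule — no cut)
  WciX TGCA/1: at [0, 16, 22, 30, 51, 57, 81, 86, 91, 101, 114, 125, 161] ⇒ [1, 17, 23, 31, 52, 58, 82, 87, 92, 102, 115, 126, 162]

Pooled cuts: [1, 17, 23, 30, 31, 39, 47, 52, 58, 65, 69, 76, 82, 87, 92, 102, 113, 115, 126, 137, 145, 150, 155, 162]

Fragment lengths:
  [0,1): 1 bp
  [1,17): 16 bp
  [17,23): 6 bp
  [23,30): 7 bp
  [30,31): 1 bp
  [31,39): 8 bp
  [39,47): 8 bp
  [47,52): 5 bp
  [52,58): 6 bp
  [58,65): 7 bp
  [65,69): 4 bp
  [69,76): 7 bp
  [76,82): 6 bp
  [82,87): 5 bp
  [87,92): 5 bp
  [92,102): 10 bp
  [102,113): 11 bp
  [113,115): 2 bp
  [115,126): 11 bp
  [126,137): 11 bp
  [137,145): 8 bp
  [145,150): 5 bp
  [150,155): 5 bp
  [155,162): 7 bp
  [162,169): 7 bp

[1,1,2,4,5,5,5,5,5,6,6,6,7,7,7,7,7,8,8,8,10,11,11,11,16]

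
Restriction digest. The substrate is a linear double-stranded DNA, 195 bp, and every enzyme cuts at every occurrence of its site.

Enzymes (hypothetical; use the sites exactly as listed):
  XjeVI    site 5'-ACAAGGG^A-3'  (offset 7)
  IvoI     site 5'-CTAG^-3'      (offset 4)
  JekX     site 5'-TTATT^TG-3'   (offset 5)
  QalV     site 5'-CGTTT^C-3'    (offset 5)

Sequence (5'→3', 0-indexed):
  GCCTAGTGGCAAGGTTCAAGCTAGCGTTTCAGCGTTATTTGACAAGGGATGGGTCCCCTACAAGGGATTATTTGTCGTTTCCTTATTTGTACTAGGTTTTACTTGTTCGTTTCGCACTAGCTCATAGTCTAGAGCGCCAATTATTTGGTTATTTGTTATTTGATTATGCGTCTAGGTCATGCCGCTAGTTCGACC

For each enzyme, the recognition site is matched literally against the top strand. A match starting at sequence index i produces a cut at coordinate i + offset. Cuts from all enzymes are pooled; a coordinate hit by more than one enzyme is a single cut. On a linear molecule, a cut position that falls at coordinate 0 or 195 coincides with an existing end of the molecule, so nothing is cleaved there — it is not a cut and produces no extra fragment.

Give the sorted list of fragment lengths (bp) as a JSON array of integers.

Site scan:
  XjeVI ACAAGGGA/7: at [41, 59] ⇒ [48, 66]
  IvoI CTAG/4: at [2, 20, 91, 116, 128, 171, 184] ⇒ [6, 24, 95, 120, 132, 175, 188]
  JekX TTATTTG/5: at [34, 67, 82, 140, 148, 155] ⇒ [39, 72, 87, 145, 153, 160]
  QalV CGTTTC/5: at [24, 75, 107] ⇒ [29, 80, 112]

All cut coordinates (distinct, sorted): [6, 24, 29, 39, 48, 66, 72, 80, 87, 95, 112, 120, 132, 145, 153, 160, 175, 188]

Fragments:
  [0,6): 6 bp
  [6,24): 18 bp
  [24,29): 5 bp
  [29,39): 10 bp
  [39,48): 9 bp
  [48,66): 18 bp
  [66,72): 6 bp
  [72,80): 8 bp
  [80,87): 7 bp
  [87,95): 8 bp
  [95,112): 17 bp
  [112,120): 8 bp
  [120,132): 12 bp
  [132,145): 13 bp
  [145,153): 8 bp
  [153,160): 7 bp
  [160,175): 15 bp
  [175,188): 13 bp
  [188,195): 7 bp

[5,6,6,7,7,7,8,8,8,8,9,10,12,13,13,15,17,18,18]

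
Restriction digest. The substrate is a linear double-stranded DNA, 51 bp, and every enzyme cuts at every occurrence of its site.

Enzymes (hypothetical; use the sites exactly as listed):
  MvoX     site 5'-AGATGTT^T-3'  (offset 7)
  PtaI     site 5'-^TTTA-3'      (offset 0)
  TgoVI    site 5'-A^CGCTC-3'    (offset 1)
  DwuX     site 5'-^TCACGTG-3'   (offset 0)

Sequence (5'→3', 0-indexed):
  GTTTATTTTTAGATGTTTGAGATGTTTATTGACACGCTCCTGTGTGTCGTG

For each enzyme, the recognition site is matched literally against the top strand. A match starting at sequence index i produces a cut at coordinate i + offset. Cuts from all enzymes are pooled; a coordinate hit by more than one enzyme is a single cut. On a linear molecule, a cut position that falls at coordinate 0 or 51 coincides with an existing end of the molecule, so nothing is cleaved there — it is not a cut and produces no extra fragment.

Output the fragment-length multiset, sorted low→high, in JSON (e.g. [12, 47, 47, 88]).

[1,2,6,7,8,10,17]

Scan for sites:
  MvoX (AGATGTTT, off=7): starts [10, 19] → cuts [17, 26]
  PtaI (TTTA, off=0): starts [1, 7, 24] → cuts [1, 7, 24]
  TgoVI (ACGCTC, off=1): starts [33] → cuts [34]
  DwuX (TCACGTG, off=0): no sites

Pooled cuts: [1, 7, 17, 24, 26, 34]

Fragments:
  [0,1): 1 bp
  [1,7): 6 bp
  [7,17): 10 bp
  [17,24): 7 bp
  [24,26): 2 bp
  [26,34): 8 bp
  [34,51): 17 bp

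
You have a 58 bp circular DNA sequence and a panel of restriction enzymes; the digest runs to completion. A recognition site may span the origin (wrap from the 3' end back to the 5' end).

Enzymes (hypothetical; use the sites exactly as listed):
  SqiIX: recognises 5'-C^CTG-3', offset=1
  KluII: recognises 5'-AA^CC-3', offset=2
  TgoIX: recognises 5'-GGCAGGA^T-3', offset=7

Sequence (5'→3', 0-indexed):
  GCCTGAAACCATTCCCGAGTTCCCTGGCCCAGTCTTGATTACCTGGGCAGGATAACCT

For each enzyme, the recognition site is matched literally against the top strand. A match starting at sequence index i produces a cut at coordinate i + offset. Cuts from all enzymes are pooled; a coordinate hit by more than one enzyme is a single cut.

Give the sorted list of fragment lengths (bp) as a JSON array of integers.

Scan for sites:
  SqiIX CCTG/1: at [1, 22, 41, 55] ⇒ [2, 23, 42, 56]
  KluII AACC/2: at [6, 53] ⇒ [8, 55]
  TgoIX GGCAGGAT/7: at [45] ⇒ [52]

Pooled cuts: [2, 8, 23, 42, 52, 55, 56]

Fragments:
  2→8: 6 bp
  8→23: 15 bp
  23→42: 19 bp
  42→52: 10 bp
  52→55: 3 bp
  55→56: 1 bp
  56→2 (wrap): 58-56+2 = 4 bp

[1,3,4,6,10,15,19]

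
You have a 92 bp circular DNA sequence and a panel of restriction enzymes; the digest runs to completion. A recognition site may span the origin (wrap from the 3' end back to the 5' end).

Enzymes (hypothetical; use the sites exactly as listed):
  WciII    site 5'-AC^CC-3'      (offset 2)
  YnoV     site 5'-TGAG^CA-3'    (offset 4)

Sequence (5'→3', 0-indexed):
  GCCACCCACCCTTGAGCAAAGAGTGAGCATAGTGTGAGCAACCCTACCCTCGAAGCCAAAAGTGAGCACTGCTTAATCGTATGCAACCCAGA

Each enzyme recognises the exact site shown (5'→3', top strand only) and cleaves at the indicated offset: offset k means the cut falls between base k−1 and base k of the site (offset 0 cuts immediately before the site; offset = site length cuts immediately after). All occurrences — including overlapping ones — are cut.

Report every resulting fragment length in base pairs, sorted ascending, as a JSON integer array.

Per-enzyme occurrences:
  WciII (ACCC, off=2): starts [3, 7, 40, 45, 85] → cuts [5, 9, 42, 47, 87]
  YnoV (TGAGCA, off=4): starts [12, 23, 34, 62] → cuts [16, 27, 38, 66]

Pooled cuts: [5, 9, 16, 27, 38, 42, 47, 66, 87]

Fragments:
  5→9: 4 bp
  9→16: 7 bp
  16→27: 11 bp
  27→38: 11 bp
  38→42: 4 bp
  42→47: 5 bp
  47→66: 19 bp
  66→87: 21 bp
  87→5 (wrap): 92-87+5 = 10 bp

[4,4,5,7,10,11,11,19,21]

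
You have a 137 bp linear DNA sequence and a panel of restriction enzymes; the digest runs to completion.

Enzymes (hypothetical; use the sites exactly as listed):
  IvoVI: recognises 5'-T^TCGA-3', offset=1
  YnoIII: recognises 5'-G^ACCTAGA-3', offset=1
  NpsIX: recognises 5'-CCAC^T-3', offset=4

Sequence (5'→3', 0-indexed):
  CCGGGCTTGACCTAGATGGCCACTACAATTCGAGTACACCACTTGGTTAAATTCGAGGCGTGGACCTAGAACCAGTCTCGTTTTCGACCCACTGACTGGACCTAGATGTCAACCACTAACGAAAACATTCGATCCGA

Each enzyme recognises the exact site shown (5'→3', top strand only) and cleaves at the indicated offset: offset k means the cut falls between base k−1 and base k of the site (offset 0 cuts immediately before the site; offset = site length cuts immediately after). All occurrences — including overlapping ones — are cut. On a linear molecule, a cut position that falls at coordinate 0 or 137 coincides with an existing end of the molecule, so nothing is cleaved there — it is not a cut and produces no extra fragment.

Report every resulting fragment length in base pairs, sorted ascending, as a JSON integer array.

[6,7,9,9,9,10,11,12,13,14,17,20]

Per-enzyme occurrences:
  IvoVI (TTCGA, off=1): starts [28, 51, 82, 127] → cuts [29, 52, 83, 128]
  YnoIII (GACCTAGA, off=1): starts [8, 62, 98] → cuts [9, 63, 99]
  NpsIX (CCACT, off=4): starts [19, 38, 88, 112] → cuts [23, 42, 92, 116]

All cut coordinates (distinct, sorted): [9, 23, 29, 42, 52, 63, 83, 92, 99, 116, 128]

Fragment lengths:
  [0,9): 9 bp
  [9,23): 14 bp
  [23,29): 6 bp
  [29,42): 13 bp
  [42,52): 10 bp
  [52,63): 11 bp
  [63,83): 20 bp
  [83,92): 9 bp
  [92,99): 7 bp
  [99,116): 17 bp
  [116,128): 12 bp
  [128,137): 9 bp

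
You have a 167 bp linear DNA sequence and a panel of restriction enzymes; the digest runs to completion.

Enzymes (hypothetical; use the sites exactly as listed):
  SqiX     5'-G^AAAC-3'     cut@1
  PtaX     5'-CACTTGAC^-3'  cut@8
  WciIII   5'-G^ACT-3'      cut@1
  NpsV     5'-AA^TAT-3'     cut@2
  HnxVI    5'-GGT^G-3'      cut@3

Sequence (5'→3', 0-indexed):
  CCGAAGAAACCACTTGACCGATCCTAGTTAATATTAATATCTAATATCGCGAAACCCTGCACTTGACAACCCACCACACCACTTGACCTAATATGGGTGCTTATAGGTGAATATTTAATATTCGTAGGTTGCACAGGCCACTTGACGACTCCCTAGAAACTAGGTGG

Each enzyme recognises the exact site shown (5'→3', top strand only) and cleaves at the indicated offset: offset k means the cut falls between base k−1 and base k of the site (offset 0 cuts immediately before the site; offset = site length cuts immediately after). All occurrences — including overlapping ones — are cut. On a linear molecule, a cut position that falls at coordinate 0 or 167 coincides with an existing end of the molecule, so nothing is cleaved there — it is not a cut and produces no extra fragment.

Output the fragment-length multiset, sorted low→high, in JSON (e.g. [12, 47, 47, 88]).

[1,2,3,4,6,6,7,7,7,7,9,9,10,12,13,16,20,28]

Scan for sites:
  SqiX GAAAC/1: at [5, 50, 155] ⇒ [6, 51, 156]
  PtaX CACTTGAC/8: at [10, 59, 79, 138] ⇒ [18, 67, 87, 146]
  WciIII GACT/1: at [146] ⇒ [147]
  NpsV AATAT/2: at [29, 35, 42, 89, 109, 116] ⇒ [31, 37, 44, 91, 111, 118]
  HnxVI GGTG/3: at [95, 105, 162] ⇒ [98, 108, 165]

All cut coordinates (distinct, sorted): [6, 18, 31, 37, 44, 51, 67, 87, 91, 98, 108, 111, 118, 146, 147, 156, 165]

Fragment lengths:
  [0,6): 6 bp
  [6,18): 12 bp
  [18,31): 13 bp
  [31,37): 6 bp
  [37,44): 7 bp
  [44,51): 7 bp
  [51,67): 16 bp
  [67,87): 20 bp
  [87,91): 4 bp
  [91,98): 7 bp
  [98,108): 10 bp
  [108,111): 3 bp
  [111,118): 7 bp
  [118,146): 28 bp
  [146,147): 1 bp
  [147,156): 9 bp
  [156,165): 9 bp
  [165,167): 2 bp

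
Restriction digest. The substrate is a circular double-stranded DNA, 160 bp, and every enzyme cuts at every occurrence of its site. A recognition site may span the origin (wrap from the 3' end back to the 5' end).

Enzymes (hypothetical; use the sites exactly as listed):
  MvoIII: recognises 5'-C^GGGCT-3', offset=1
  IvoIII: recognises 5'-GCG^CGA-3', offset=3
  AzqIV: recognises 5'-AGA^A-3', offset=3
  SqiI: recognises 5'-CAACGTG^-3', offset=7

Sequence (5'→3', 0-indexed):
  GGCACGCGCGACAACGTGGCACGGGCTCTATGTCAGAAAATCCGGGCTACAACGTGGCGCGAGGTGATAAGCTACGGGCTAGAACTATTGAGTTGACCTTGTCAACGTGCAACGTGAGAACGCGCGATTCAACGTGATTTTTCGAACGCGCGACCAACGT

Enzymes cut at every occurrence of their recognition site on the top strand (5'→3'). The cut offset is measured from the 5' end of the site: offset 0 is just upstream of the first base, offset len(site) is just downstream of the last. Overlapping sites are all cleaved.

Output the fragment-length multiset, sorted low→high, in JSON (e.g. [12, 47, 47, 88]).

Scan for sites:
  MvoIII CGGGCT/1: at [21, 42, 74] ⇒ [22, 43, 75]
  IvoIII GCGCGA/3: at [5, 56, 121, 147] ⇒ [8, 59, 124, 150]
  AzqIV AGAA/3: at [34, 80, 116] ⇒ [37, 83, 119]
  SqiI CAACGTG/7: at [11, 49, 102, 109, 129, 154] ⇒ [1, 18, 56, 109, 116, 136]

Pooled cuts: [1, 8, 18, 22, 37, 43, 56, 59, 75, 83, 109, 116, 119, 124, 136, 150]

Fragment lengths:
  1→8: 7 bp
  8→18: 10 bp
  18→22: 4 bp
  22→37: 15 bp
  37→43: 6 bp
  43→56: 13 bp
  56→59: 3 bp
  59→75: 16 bp
  75→83: 8 bp
  83→109: 26 bp
  109→116: 7 bp
  116→119: 3 bp
  119→124: 5 bp
  124→136: 12 bp
  136→150: 14 bp
  150→1 (wrap): 160-150+1 = 11 bp

[3,3,4,5,6,7,7,8,10,11,12,13,14,15,16,26]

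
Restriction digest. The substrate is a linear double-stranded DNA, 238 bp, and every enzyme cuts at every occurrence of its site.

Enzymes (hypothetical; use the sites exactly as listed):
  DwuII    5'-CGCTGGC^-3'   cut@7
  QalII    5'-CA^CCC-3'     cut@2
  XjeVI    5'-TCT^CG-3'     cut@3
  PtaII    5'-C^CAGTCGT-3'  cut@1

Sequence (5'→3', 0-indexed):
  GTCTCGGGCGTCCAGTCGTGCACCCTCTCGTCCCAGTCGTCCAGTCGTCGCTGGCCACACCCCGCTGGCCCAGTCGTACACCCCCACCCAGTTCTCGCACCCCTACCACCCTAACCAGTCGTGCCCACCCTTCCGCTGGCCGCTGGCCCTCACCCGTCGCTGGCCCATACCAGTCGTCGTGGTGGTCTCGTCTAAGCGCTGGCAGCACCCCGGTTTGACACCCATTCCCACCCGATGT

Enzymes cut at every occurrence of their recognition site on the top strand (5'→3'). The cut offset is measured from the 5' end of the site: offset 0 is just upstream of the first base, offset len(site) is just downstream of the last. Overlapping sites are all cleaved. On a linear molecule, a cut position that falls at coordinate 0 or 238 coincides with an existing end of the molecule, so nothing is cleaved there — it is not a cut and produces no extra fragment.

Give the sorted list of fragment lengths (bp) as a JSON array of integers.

[1,4,4,4,4,5,5,6,6,6,7,7,8,8,8,9,9,10,10,10,10,12,12,13,13,14,15,18]

Per-enzyme occurrences:
  DwuII (CGCTGGC, off=7): starts [48, 62, 133, 140, 157, 196] → cuts [55, 69, 140, 147, 164, 203]
  QalII (CACCC, off=2): starts [20, 57, 78, 84, 97, 106, 125, 150, 205, 218, 228] → cuts [22, 59, 80, 86, 99, 108, 127, 152, 207, 220, 230]
  XjeVI (TCTCG, off=3): starts [1, 25, 92, 185] → cuts [4, 28, 95, 188]
  PtaII (CCAGTCGT, off=1): starts [11, 32, 40, 69, 114, 169] → cuts [12, 33, 41, 70, 115, 170]

Pooled cuts: [4, 12, 22, 28, 33, 41, 55, 59, 69, 70, 80, 86, 95, 99, 108, 115, 127, 140, 147, 152, 164, 170, 188, 203, 207, 220, 230]

Fragment lengths:
  [0,4): 4 bp
  [4,12): 8 bp
  [12,22): 10 bp
  [22,28): 6 bp
  [28,33): 5 bp
  [33,41): 8 bp
  [41,55): 14 bp
  [55,59): 4 bp
  [59,69): 10 bp
  [69,70): 1 bp
  [70,80): 10 bp
  [80,86): 6 bp
  [86,95): 9 bp
  [95,99): 4 bp
  [99,108): 9 bp
  [108,115): 7 bp
  [115,127): 12 bp
  [127,140): 13 bp
  [140,147): 7 bp
  [147,152): 5 bp
  [152,164): 12 bp
  [164,170): 6 bp
  [170,188): 18 bp
  [188,203): 15 bp
  [203,207): 4 bp
  [207,220): 13 bp
  [220,230): 10 bp
  [230,238): 8 bp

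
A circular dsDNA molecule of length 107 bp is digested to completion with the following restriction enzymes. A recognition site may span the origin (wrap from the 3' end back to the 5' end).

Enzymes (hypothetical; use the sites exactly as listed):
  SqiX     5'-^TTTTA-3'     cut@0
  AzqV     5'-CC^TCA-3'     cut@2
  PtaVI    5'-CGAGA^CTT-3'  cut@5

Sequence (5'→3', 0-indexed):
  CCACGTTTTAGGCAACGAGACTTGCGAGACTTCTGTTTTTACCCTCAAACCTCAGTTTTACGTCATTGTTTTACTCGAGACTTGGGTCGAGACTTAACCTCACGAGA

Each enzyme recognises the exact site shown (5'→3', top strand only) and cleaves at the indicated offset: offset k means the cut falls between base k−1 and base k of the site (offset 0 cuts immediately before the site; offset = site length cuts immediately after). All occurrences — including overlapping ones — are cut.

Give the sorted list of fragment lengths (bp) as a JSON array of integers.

Per-enzyme occurrences:
  SqiX (TTTTA, off=0): starts [5, 36, 55, 68] → cuts [5, 36, 55, 68]
  AzqV (CCTCA, off=2): starts [42, 49, 97] → cuts [44, 51, 99]
  PtaVI (CGAGACTT, off=5): starts [15, 24, 75, 87] → cuts [20, 29, 80, 92]

All cut coordinates (distinct, sorted): [5, 20, 29, 36, 44, 51, 55, 68, 80, 92, 99]

Fragment lengths:
  5→20: 15 bp
  20→29: 9 bp
  29→36: 7 bp
  36→44: 8 bp
  44→51: 7 bp
  51→55: 4 bp
  55→68: 13 bp
  68→80: 12 bp
  80→92: 12 bp
  92→99: 7 bp
  99→5 (wrap): 107-99+5 = 13 bp

[4,7,7,7,8,9,12,12,13,13,15]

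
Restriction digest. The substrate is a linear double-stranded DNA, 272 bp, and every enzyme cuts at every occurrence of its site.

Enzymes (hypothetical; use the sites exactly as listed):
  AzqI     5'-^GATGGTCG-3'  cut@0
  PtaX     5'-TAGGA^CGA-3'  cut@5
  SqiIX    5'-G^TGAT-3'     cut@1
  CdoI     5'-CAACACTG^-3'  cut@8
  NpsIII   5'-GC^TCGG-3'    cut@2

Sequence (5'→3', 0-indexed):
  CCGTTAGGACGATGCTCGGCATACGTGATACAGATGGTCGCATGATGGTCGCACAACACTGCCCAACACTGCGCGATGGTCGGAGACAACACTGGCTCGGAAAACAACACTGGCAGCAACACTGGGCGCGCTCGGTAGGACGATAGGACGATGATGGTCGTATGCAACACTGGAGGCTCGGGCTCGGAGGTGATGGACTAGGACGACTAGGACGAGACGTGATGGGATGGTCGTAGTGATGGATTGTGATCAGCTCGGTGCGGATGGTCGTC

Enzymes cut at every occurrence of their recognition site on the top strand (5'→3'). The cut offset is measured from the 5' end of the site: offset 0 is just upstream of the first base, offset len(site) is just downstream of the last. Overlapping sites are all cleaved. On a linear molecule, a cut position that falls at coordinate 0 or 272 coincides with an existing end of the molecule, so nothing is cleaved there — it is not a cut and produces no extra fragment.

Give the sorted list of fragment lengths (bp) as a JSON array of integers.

Scan for sites:
  AzqI GATGGTCG/0: at [32, 43, 74, 152, 225, 262] ⇒ [32, 43, 74, 152, 225, 262]
  PtaX TAGGACGA/5: at [4, 135, 143, 198, 207] ⇒ [9, 140, 148, 203, 212]
  SqiIX GTGAT/1: at [24, 189, 218, 235, 245] ⇒ [25, 190, 219, 236, 246]
  CdoI CAACACTG/8: at [53, 63, 86, 104, 116, 164] ⇒ [61, 71, 94, 112, 124, 172]
  NpsIII GCTCGG/2: at [13, 94, 129, 175, 181, 252] ⇒ [15, 96, 131, 177, 183, 254]

All cut coordinates (distinct, sorted): [9, 15, 25, 32, 43, 61, 71, 74, 94, 96, 112, 124, 131, 140, 148, 152, 172, 177, 183, 190, 203, 212, 219, 225, 236, 246, 254, 262]

Fragment lengths:
  [0,9): 9 bp
  [9,15): 6 bp
  [15,25): 10 bp
  [25,32): 7 bp
  [32,43): 11 bp
  [43,61): 18 bp
  [61,71): 10 bp
  [71,74): 3 bp
  [74,94): 20 bp
  [94,96): 2 bp
  [96,112): 16 bp
  [112,124): 12 bp
  [124,131): 7 bp
  [131,140): 9 bp
  [140,148): 8 bp
  [148,152): 4 bp
  [152,172): 20 bp
  [172,177): 5 bp
  [177,183): 6 bp
  [183,190): 7 bp
  [190,203): 13 bp
  [203,212): 9 bp
  [212,219): 7 bp
  [219,225): 6 bp
  [225,236): 11 bp
  [236,246): 10 bp
  [246,254): 8 bp
  [254,262): 8 bp
  [262,272): 10 bp

[2,3,4,5,6,6,6,7,7,7,7,8,8,8,9,9,9,10,10,10,10,11,11,12,13,16,18,20,20]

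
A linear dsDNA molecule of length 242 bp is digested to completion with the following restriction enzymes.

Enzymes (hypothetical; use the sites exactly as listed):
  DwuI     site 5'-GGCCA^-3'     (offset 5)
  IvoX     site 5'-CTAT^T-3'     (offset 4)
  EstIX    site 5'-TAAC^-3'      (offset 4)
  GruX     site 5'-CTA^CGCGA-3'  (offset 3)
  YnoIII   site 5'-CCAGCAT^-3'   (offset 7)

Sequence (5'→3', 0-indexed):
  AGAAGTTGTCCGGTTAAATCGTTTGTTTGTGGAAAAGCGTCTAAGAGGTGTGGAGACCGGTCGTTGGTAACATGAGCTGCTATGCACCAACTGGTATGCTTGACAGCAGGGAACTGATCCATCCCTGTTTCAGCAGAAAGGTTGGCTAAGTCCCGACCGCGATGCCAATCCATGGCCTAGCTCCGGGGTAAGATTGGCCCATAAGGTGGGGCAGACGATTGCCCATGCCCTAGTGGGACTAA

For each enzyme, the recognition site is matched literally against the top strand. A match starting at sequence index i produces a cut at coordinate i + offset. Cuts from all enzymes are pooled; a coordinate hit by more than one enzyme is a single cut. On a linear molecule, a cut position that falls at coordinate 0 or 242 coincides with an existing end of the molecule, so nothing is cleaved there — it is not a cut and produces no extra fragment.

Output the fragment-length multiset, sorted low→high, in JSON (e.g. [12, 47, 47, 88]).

Scan for sites:
  DwuI (GGCCA, off=5): no sites
  IvoX (CTATT, off=4): no sites
  EstIX (TAAC, off=4): starts [67] → cuts [71]
  GruX (CTACGCGA, off=3): no sites
  YnoIII (CCAGCAT, off=7): no sites

Pooled cuts: [71]

Fragments:
  [0,71): 71 bp
  [71,242): 171 bp

[71,171]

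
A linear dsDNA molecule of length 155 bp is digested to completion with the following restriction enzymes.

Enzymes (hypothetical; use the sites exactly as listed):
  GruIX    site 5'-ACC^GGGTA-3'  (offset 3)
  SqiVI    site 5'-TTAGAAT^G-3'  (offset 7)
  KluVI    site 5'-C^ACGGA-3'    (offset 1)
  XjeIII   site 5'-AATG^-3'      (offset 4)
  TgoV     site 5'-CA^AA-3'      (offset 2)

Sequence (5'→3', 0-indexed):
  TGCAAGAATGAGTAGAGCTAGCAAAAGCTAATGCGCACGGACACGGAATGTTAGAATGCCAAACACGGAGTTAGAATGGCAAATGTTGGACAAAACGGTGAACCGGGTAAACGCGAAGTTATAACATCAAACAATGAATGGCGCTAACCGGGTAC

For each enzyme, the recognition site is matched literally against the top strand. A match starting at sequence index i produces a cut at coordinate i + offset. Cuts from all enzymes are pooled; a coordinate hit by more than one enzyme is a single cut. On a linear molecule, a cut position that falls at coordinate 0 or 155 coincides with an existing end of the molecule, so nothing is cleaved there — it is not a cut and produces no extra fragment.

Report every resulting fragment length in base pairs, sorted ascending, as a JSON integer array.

[1,1,3,3,3,3,4,4,6,6,7,7,7,8,9,10,10,12,13,13,25]

Site scan:
  GruIX (ACCGGGTA, off=3): starts [101, 146] → cuts [104, 149]
  SqiVI (TTAGAATG, off=7): starts [50, 70] → cuts [57, 77]
  KluVI (CACGGA, off=1): starts [35, 41, 63] → cuts [36, 42, 64]
  XjeIII (AATG, off=4): starts [6, 29, 46, 54, 74, 81, 132, 136] → cuts [10, 33, 50, 58, 78, 85, 136, 140]
  TgoV (CAAA, off=2): starts [21, 59, 79, 90, 127] → cuts [23, 61, 81, 92, 129]

All cut coordinates (distinct, sorted): [10, 23, 33, 36, 42, 50, 57, 58, 61, 64, 77, 78, 81, 85, 92, 104, 129, 136, 140, 149]

Fragments:
  [0,10): 10 bp
  [10,23): 13 bp
  [23,33): 10 bp
  [33,36): 3 bp
  [36,42): 6 bp
  [42,50): 8 bp
  [50,57): 7 bp
  [57,58): 1 bp
  [58,61): 3 bp
  [61,64): 3 bp
  [64,77): 13 bp
  [77,78): 1 bp
  [78,81): 3 bp
  [81,85): 4 bp
  [85,92): 7 bp
  [92,104): 12 bp
  [104,129): 25 bp
  [129,136): 7 bp
  [136,140): 4 bp
  [140,149): 9 bp
  [149,155): 6 bp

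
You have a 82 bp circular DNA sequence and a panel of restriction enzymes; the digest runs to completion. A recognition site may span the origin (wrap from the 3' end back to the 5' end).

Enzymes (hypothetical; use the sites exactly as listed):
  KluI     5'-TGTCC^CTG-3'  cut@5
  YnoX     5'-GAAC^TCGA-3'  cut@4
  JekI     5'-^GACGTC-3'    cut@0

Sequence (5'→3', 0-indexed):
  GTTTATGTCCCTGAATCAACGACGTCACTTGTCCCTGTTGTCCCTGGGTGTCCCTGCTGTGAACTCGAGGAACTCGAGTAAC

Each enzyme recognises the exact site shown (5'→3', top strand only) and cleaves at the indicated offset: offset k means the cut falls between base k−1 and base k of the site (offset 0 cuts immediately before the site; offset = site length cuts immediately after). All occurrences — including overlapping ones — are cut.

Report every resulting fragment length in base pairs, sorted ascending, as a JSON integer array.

[9,9,10,10,11,14,19]

Site scan:
  KluI TGTCCCTG/5: at [5, 29, 38, 48] ⇒ [10, 34, 43, 53]
  YnoX GAACTCGA/4: at [60, 69] ⇒ [64, 73]
  JekI GACGTC/0: at [20] ⇒ [20]

Pooled cuts: [10, 20, 34, 43, 53, 64, 73]

Fragments:
  10→20: 10 bp
  20→34: 14 bp
  34→43: 9 bp
  43→53: 10 bp
  53→64: 11 bp
  64→73: 9 bp
  73→10 (wrap): 82-73+10 = 19 bp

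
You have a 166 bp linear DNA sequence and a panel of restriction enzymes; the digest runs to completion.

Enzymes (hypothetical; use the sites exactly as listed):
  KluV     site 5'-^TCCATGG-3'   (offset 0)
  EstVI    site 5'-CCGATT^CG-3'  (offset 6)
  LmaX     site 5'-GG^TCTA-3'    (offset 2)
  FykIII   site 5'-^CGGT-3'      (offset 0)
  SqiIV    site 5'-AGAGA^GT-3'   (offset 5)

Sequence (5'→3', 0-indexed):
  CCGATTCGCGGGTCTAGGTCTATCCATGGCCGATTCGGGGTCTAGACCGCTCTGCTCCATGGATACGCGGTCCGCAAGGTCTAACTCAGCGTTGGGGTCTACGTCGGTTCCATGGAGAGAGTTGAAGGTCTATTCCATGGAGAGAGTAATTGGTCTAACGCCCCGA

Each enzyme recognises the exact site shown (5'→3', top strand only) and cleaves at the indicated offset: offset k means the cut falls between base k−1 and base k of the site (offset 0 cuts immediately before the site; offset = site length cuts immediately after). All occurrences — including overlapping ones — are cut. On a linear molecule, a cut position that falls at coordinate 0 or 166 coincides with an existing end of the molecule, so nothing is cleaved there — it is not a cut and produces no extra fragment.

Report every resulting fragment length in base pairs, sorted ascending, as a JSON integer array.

Site scan:
  KluV TCCATGG/0: at [22, 55, 108, 133] ⇒ [22, 55, 108, 133]
  EstVI CCGATTCG/6: at [0, 29] ⇒ [6, 35]
  LmaX GGTCTA/2: at [10, 16, 38, 77, 95, 126, 151] ⇒ [12, 18, 40, 79, 97, 128, 153]
  FykIII CGGT/0: at [67, 104] ⇒ [67, 104]
  SqiIV AGAGAGT/5: at [115, 140] ⇒ [120, 145]

Pooled cuts: [6, 12, 18, 22, 35, 40, 55, 67, 79, 97, 104, 108, 120, 128, 133, 145, 153]

Fragments:
  [0,6): 6 bp
  [6,12): 6 bp
  [12,18): 6 bp
  [18,22): 4 bp
  [22,35): 13 bp
  [35,40): 5 bp
  [40,55): 15 bp
  [55,67): 12 bp
  [67,79): 12 bp
  [79,97): 18 bp
  [97,104): 7 bp
  [104,108): 4 bp
  [108,120): 12 bp
  [120,128): 8 bp
  [128,133): 5 bp
  [133,145): 12 bp
  [145,153): 8 bp
  [153,166): 13 bp

[4,4,5,5,6,6,6,7,8,8,12,12,12,12,13,13,15,18]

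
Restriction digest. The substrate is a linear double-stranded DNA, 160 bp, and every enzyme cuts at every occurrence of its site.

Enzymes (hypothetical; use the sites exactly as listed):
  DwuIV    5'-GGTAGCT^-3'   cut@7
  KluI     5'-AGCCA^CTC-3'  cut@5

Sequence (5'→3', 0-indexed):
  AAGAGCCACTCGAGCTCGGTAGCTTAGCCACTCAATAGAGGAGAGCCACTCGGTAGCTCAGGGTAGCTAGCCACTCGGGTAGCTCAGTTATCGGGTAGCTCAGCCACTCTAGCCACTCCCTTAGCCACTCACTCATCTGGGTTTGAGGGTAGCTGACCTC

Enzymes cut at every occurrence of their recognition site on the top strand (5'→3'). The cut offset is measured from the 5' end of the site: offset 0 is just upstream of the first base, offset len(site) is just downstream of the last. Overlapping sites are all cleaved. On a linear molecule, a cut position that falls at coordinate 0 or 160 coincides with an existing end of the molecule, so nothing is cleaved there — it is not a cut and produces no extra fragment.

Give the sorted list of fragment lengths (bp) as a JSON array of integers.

[5,6,6,6,8,9,10,10,11,12,16,16,18,27]

Site scan:
  DwuIV GGTAGCT/7: at [17, 51, 61, 77, 93, 147] ⇒ [24, 58, 68, 84, 100, 154]
  KluI AGCCACTC/5: at [3, 25, 43, 68, 101, 110, 122] ⇒ [8, 30, 48, 73, 106, 115, 127]

Pooled cuts: [8, 24, 30, 48, 58, 68, 73, 84, 100, 106, 115, 127, 154]

Fragment lengths:
  [0,8): 8 bp
  [8,24): 16 bp
  [24,30): 6 bp
  [30,48): 18 bp
  [48,58): 10 bp
  [58,68): 10 bp
  [68,73): 5 bp
  [73,84): 11 bp
  [84,100): 16 bp
  [100,106): 6 bp
  [106,115): 9 bp
  [115,127): 12 bp
  [127,154): 27 bp
  [154,160): 6 bp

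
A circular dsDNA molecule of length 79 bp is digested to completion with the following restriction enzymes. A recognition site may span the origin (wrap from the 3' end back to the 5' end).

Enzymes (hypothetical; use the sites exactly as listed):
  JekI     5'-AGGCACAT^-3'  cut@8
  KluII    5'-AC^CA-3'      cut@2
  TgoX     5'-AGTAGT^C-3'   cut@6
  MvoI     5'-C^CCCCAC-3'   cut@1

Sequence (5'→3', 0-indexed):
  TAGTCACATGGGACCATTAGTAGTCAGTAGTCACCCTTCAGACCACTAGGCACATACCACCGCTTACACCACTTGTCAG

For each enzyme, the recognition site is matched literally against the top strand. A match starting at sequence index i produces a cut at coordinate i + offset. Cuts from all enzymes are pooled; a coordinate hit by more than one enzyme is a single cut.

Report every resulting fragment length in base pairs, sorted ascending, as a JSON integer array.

Scan for sites:
  JekI (AGGCACAT, off=8): starts [47] → cuts [55]
  KluII (ACCA, off=2): starts [12, 41, 55, 67] → cuts [14, 43, 57, 69]
  TgoX (AGTAGTC, off=6): starts [18, 25, 77] → cuts [4, 24, 31]
  MvoI (CCCCCAC, off=1): no sites

Pooled cuts: [4, 14, 24, 31, 43, 55, 57, 69]

Fragments:
  4→14: 10 bp
  14→24: 10 bp
  24→31: 7 bp
  31→43: 12 bp
  43→55: 12 bp
  55→57: 2 bp
  57→69: 12 bp
  69→4 (wrap): 79-69+4 = 14 bp

[2,7,10,10,12,12,12,14]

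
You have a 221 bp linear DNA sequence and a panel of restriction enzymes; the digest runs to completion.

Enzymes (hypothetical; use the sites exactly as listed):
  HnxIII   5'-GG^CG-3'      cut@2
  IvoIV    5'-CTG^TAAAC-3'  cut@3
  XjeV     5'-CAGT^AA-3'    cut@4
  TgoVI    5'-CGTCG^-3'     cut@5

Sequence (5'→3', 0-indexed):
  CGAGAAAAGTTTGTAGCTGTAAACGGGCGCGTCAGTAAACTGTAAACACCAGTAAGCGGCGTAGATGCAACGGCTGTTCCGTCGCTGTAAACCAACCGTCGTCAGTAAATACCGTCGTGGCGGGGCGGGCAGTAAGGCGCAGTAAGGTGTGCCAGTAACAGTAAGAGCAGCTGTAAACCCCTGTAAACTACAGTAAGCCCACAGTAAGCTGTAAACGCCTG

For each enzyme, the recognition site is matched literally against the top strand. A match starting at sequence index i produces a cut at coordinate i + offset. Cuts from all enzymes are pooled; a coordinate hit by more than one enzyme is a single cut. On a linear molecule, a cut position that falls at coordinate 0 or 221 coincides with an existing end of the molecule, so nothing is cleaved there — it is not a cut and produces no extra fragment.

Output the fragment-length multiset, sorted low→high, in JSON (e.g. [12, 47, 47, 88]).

Site scan:
  HnxIII (GGCG, off=2): starts [25, 57, 118, 123, 135] → cuts [27, 59, 120, 125, 137]
  IvoIV (CTGTAAAC, off=3): starts [16, 39, 84, 170, 180, 208] → cuts [19, 42, 87, 173, 183, 211]
  XjeV (CAGTAA, off=4): starts [32, 49, 102, 129, 139, 152, 158, 190, 201] → cuts [36, 53, 106, 133, 143, 156, 162, 194, 205]
  TgoVI (CGTCG, off=5): starts [79, 96, 112] → cuts [84, 101, 117]

Pooled cuts: [19, 27, 36, 42, 53, 59, 84, 87, 101, 106, 117, 120, 125, 133, 137, 143, 156, 162, 173, 183, 194, 205, 211]

Fragments:
  [0,19): 19 bp
  [19,27): 8 bp
  [27,36): 9 bp
  [36,42): 6 bp
  [42,53): 11 bp
  [53,59): 6 bp
  [59,84): 25 bp
  [84,87): 3 bp
  [87,101): 14 bp
  [101,106): 5 bp
  [106,117): 11 bp
  [117,120): 3 bp
  [120,125): 5 bp
  [125,133): 8 bp
  [133,137): 4 bp
  [137,143): 6 bp
  [143,156): 13 bp
  [156,162): 6 bp
  [162,173): 11 bp
  [173,183): 10 bp
  [183,194): 11 bp
  [194,205): 11 bp
  [205,211): 6 bp
  [211,221): 10 bp

[3,3,4,5,5,6,6,6,6,6,8,8,9,10,10,11,11,11,11,11,13,14,19,25]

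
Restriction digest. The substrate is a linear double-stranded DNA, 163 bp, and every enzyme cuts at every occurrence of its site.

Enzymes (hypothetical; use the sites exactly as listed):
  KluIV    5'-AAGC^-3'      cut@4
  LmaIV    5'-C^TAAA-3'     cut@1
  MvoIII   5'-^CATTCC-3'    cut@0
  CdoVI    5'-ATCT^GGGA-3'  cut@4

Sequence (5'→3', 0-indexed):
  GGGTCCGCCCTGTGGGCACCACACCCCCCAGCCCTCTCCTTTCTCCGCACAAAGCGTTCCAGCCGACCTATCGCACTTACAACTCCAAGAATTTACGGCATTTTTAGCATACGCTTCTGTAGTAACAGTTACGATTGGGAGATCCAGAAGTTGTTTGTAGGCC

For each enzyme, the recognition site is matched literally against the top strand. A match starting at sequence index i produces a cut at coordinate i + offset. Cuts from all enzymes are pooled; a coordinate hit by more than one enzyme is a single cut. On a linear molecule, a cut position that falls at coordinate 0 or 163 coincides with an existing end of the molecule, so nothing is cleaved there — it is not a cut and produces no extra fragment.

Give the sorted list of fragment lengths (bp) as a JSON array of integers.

[55,108]

Scan for sites:
  KluIV AAGC/4: at [51] ⇒ [55]
  LmaIV (CTAAA, off=1): no sites
  MvoIII (CATTCC, off=0): no sites
  CdoVI (ATCTGGGA, off=4): no sites

Pooled cuts: [55]

Fragment lengths:
  [0,55): 55 bp
  [55,163): 108 bp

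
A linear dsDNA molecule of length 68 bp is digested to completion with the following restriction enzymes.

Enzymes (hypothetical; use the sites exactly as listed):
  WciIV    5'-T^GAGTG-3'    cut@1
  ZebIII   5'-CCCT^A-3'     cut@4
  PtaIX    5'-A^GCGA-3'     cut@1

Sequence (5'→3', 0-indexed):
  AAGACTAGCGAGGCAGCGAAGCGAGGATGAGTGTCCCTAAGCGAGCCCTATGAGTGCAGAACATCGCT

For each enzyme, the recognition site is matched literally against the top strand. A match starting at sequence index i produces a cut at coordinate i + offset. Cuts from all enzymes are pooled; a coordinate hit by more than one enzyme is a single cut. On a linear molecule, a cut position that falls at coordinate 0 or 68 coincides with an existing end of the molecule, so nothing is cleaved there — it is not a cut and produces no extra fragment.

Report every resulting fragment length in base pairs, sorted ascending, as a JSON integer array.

Per-enzyme occurrences:
  WciIV TGAGTG/1: at [27, 50] ⇒ [28, 51]
  ZebIII CCCTA/4: at [34, 45] ⇒ [38, 49]
  PtaIX AGCGA/1: at [6, 14, 19, 39] ⇒ [7, 15, 20, 40]

Pooled cuts: [7, 15, 20, 28, 38, 40, 49, 51]

Fragment lengths:
  [0,7): 7 bp
  [7,15): 8 bp
  [15,20): 5 bp
  [20,28): 8 bp
  [28,38): 10 bp
  [38,40): 2 bp
  [40,49): 9 bp
  [49,51): 2 bp
  [51,68): 17 bp

[2,2,5,7,8,8,9,10,17]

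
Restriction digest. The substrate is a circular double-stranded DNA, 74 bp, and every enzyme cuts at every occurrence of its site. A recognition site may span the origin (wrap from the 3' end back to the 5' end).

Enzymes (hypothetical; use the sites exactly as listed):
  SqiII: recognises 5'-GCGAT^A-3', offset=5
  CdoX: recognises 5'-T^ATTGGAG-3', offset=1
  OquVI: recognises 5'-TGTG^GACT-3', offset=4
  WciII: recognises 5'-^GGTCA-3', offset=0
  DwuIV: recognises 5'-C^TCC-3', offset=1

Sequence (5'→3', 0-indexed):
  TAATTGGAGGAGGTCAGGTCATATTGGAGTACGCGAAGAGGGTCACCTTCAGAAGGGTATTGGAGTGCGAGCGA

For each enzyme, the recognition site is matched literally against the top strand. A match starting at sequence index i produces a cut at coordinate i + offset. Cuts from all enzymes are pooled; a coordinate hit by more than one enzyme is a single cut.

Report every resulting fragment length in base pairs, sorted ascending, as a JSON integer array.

Per-enzyme occurrences:
  SqiII (GCGATA, off=5): starts [70] → cuts [1]
  CdoX (TATTGGAG, off=1): starts [21, 57] → cuts [22, 58]
  OquVI (TGTGGACT, off=4): no sites
  WciII (GGTCA, off=0): starts [11, 16, 40] → cuts [11, 16, 40]
  DwuIV (CTCC, off=1): no sites

All cut coordinates (distinct, sorted): [1, 11, 16, 22, 40, 58]

Fragment lengths:
  1→11: 10 bp
  11→16: 5 bp
  16→22: 6 bp
  22→40: 18 bp
  40→58: 18 bp
  58→1 (wrap): 74-58+1 = 17 bp

[5,6,10,17,18,18]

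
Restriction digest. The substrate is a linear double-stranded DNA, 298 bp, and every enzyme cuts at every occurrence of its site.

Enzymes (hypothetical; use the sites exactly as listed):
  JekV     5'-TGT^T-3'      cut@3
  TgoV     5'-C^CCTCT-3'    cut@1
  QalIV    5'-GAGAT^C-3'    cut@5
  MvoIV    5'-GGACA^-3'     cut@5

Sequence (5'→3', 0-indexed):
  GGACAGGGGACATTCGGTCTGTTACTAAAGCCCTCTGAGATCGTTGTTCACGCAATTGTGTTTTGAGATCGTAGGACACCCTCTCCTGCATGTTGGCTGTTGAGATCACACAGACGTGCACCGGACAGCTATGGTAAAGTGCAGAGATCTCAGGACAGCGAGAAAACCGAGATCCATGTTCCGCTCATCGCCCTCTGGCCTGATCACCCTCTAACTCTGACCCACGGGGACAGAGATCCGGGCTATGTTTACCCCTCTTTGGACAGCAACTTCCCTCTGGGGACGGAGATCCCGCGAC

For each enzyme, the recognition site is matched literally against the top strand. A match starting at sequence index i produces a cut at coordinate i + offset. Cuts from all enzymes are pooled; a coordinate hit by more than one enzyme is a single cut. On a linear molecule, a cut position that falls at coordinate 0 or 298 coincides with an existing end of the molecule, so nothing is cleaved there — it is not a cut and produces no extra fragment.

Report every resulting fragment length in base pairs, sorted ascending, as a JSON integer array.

Per-enzyme occurrences:
  JekV TGTT/3: at [19, 44, 58, 90, 97, 176, 245] ⇒ [22, 47, 61, 93, 100, 179, 248]
  TgoV CCCTCT/1: at [30, 78, 190, 206, 252, 272] ⇒ [31, 79, 191, 207, 253, 273]
  QalIV GAGATC/5: at [36, 64, 101, 143, 168, 232, 285] ⇒ [41, 69, 106, 148, 173, 237, 290]
  MvoIV GGACA/5: at [0, 7, 73, 122, 152, 227, 260] ⇒ [5, 12, 78, 127, 157, 232, 265]

Pooled cuts: [5, 12, 22, 31, 41, 47, 61, 69, 78, 79, 93, 100, 106, 127, 148, 157, 173, 179, 191, 207, 232, 237, 248, 253, 265, 273, 290]

Fragment lengths:
  [0,5): 5 bp
  [5,12): 7 bp
  [12,22): 10 bp
  [22,31): 9 bp
  [31,41): 10 bp
  [41,47): 6 bp
  [47,61): 14 bp
  [61,69): 8 bp
  [69,78): 9 bp
  [78,79): 1 bp
  [79,93): 14 bp
  [93,100): 7 bp
  [100,106): 6 bp
  [106,127): 21 bp
  [127,148): 21 bp
  [148,157): 9 bp
  [157,173): 16 bp
  [173,179): 6 bp
  [179,191): 12 bp
  [191,207): 16 bp
  [207,232): 25 bp
  [232,237): 5 bp
  [237,248): 11 bp
  [248,253): 5 bp
  [253,265): 12 bp
  [265,273): 8 bp
  [273,290): 17 bp
  [290,298): 8 bp

[1,5,5,5,6,6,6,7,7,8,8,8,9,9,9,10,10,11,12,12,14,14,16,16,17,21,21,25]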